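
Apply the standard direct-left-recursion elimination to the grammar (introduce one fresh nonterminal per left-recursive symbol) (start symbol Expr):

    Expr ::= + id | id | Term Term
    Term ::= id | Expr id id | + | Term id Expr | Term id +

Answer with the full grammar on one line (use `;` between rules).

Expr ::= + id | id | Term Term; Term ::= id Term1 | Expr id id Term1 | + Term1; Term1 ::= id Expr Term1 | id + Term1 | ε

Left recursion appears on Term.
For Term: α = {id Expr, id +}, β = {id, Expr id id, +}. Rewrite as Term → β Term1 and Term1 → α Term1 | ε.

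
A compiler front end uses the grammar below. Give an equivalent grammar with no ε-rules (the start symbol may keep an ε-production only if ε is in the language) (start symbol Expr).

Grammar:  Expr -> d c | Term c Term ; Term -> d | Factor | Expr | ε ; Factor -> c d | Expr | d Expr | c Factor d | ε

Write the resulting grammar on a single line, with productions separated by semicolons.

Expr -> d c | Term c Term | Term c | c Term | c; Term -> d | Factor | Expr; Factor -> c d | Expr | d Expr | c Factor d

The nullable symbols are {Factor, Term}.
ε ∉ L(G), so no ε-production is kept.
Add the nullable-subset variants: Expr → Term c Term gives Term c Term | Term c | c Term | c.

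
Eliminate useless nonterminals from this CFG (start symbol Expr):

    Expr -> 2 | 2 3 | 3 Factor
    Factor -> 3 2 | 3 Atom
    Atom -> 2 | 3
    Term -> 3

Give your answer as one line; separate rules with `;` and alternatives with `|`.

Expr -> 2 | 2 3 | 3 Factor; Factor -> 3 2 | 3 Atom; Atom -> 2 | 3

Generating nonterminals: {Atom, Expr, Factor, Term}.
Reachable from Expr after that: {Atom, Expr, Factor}.
Removed useless symbols: {Term} and every production mentioning them.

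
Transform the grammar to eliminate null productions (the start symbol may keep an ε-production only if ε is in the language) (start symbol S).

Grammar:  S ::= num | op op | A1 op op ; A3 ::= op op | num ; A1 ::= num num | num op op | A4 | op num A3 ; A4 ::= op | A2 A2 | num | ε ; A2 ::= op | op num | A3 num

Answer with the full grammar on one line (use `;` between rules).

Nullable set = {A1, A4}.
ε ∉ L(G), so no ε-production is kept.

S ::= num | op op | A1 op op; A3 ::= op op | num; A1 ::= num num | num op op | A4 | op num A3; A4 ::= op | A2 A2 | num; A2 ::= op | op num | A3 num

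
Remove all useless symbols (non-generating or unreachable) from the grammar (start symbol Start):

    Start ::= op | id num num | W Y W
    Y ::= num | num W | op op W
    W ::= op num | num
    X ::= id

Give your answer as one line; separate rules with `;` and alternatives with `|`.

Start ::= op | id num num | W Y W; Y ::= num | num W | op op W; W ::= op num | num

Generating nonterminals: {Start, W, X, Y}.
Reachable from Start after that: {Start, W, Y}.
Removed useless symbols: {X} and every production mentioning them.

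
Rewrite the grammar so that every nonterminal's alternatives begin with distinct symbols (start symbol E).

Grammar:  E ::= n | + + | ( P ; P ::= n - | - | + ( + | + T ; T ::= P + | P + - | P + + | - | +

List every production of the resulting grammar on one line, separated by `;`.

E ::= n | + + | ( P; P ::= n - | - | + P'; T ::= - | + | P + T'; P' ::= ( + | T; T' ::= ε | - | +

P has alternatives sharing prefix '+': factor to P → + P' with P' → ( + | T.
T has alternatives sharing prefix 'P +': factor to T → P + T' with T' → ε | - | +.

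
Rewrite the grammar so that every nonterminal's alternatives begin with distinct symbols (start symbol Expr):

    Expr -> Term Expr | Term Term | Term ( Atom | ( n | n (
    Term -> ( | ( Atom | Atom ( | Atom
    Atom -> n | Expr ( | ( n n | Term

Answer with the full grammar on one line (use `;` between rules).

Expr -> ( n | n ( | Term Expr1; Term -> ( Term1 | Atom Term2; Atom -> n | Expr ( | ( n n | Term; Expr1 -> Expr | Term | ( Atom; Term1 -> ε | Atom; Term2 -> ( | ε

Expr has alternatives sharing prefix 'Term': factor to Expr → Term Expr1 with Expr1 → Expr | Term | ( Atom.
Term has alternatives sharing prefix '(': factor to Term → ( Term1 with Term1 → ε | Atom.
Term has alternatives sharing prefix 'Atom': factor to Term → Atom Term2 with Term2 → ( | ε.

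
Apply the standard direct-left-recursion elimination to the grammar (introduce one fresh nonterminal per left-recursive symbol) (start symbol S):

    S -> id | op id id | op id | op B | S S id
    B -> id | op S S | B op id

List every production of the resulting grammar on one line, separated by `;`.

S -> id S' | op id id S' | op id S' | op B S'; B -> id B' | op S S B'; S' -> S id S' | ε; B' -> op id B' | ε

Left recursion appears on S, B.
For S: α = {S id}, β = {id, op id id, op id, op B}. Rewrite as S → β S' and S' → α S' | ε.
For B: α = {op id}, β = {id, op S S}. Rewrite as B → β B' and B' → α B' | ε.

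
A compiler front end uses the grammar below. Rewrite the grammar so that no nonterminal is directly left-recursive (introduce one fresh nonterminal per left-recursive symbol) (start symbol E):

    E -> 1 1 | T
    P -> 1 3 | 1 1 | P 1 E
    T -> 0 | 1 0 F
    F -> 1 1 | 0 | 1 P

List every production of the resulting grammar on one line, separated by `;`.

E -> 1 1 | T; P -> 1 3 P' | 1 1 P'; T -> 0 | 1 0 F; F -> 1 1 | 0 | 1 P; P' -> 1 E P' | ε

P is directly left-recursive.
For P: α = {1 E}, β = {1 3, 1 1}. Rewrite as P → β P' and P' → α P' | ε.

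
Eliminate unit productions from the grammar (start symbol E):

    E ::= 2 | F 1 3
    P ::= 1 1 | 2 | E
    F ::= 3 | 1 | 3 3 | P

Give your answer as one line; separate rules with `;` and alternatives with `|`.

E ::= 2 | F 1 3; P ::= 2 | F 1 3 | 1 1; F ::= 2 | F 1 3 | 3 | 1 | 3 3 | 1 1

Unit pairs: F ⇒* {E, P}; P ⇒* {E}.
Replace each nonterminal's rules with the union of the non-unit rules of every nonterminal it unit-derives.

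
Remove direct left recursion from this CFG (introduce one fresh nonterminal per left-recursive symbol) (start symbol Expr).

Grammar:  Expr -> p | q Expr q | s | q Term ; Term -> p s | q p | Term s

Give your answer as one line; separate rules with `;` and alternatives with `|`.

Expr -> p | q Expr q | s | q Term; Term -> p s Term1 | q p Term1; Term1 -> s Term1 | ε

Left recursion appears on Term.
For Term: α = {s}, β = {p s, q p}. Rewrite as Term → β Term1 and Term1 → α Term1 | ε.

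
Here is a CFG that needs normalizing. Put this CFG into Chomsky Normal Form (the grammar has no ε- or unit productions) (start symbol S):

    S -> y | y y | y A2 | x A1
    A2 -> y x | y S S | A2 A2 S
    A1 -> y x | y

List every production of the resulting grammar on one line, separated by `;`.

S -> y | X1 X1 | X1 A2 | X2 A1; A2 -> X1 X2 | X1 Y1 | A2 Y2; A1 -> X1 X2 | y; X1 -> y; X2 -> x; Y1 -> S S; Y2 -> A2 S

Introduce a nonterminal for each terminal appearing in a rule of length ≥ 2: X1 → y, X2 → x.
Binarize each right-hand side of length ≥ 3 by chaining fresh nonterminals (Y1, Y2, …): affected rules were A2 → X1 S S; A2 → A2 A2 S.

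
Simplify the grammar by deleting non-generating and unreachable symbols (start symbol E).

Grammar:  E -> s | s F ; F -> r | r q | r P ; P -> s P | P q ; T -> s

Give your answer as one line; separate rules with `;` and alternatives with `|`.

E -> s | s F; F -> r | r q

Generating nonterminals: {E, F, T}.
Reachable from E after that: {E, F}.
Removed useless symbols: {P, T} and every production mentioning them.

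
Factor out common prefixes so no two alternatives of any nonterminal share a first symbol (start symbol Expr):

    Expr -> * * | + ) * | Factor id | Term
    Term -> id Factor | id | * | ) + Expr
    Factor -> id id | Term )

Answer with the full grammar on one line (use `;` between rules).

Term has alternatives sharing prefix 'id': factor to Term → id Term1 with Term1 → Factor | ε.

Expr -> * * | + ) * | Factor id | Term; Term -> * | ) + Expr | id Term1; Factor -> id id | Term ); Term1 -> Factor | ε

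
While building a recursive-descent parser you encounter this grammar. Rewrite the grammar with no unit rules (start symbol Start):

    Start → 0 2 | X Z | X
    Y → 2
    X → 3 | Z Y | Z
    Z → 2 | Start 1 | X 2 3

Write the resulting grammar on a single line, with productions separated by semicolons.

Unit pairs: Start ⇒* {X, Z}; X ⇒* {Z}.
For every A with A ⇒* B via unit rules, add B's non-unit alternatives to A; then delete every rule of the form X → Y.

Start → 2 | Start 1 | X 2 3 | 0 2 | X Z | 3 | Z Y; Y → 2; X → 2 | Start 1 | X 2 3 | 3 | Z Y; Z → 2 | Start 1 | X 2 3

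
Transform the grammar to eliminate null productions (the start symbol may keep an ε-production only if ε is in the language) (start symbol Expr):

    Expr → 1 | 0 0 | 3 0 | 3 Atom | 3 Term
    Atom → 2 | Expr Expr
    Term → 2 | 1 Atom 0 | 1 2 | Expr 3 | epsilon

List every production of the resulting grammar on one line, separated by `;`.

Nullable set = {Term}.
ε ∉ L(G), so no ε-production is kept.
Add the nullable-subset variants: Expr → 3 Term gives 3 Term | 3.

Expr → 1 | 0 0 | 3 0 | 3 Atom | 3 Term | 3; Atom → 2 | Expr Expr; Term → 2 | 1 Atom 0 | 1 2 | Expr 3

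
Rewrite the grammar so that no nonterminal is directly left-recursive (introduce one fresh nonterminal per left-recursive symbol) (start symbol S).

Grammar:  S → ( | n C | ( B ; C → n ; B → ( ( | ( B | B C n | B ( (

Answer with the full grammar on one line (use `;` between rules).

B is directly left-recursive.
For B: α = {C n, ( (}, β = {( (, ( B}. Rewrite as B → β B' and B' → α B' | ε.

S → ( | n C | ( B; C → n; B → ( ( B' | ( B B'; B' → C n B' | ( ( B' | ε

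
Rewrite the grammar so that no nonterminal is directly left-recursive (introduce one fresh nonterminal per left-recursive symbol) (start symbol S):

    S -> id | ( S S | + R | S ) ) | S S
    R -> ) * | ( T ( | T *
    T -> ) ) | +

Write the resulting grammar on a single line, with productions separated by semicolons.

S -> id S' | ( S S S' | + R S'; R -> ) * | ( T ( | T *; T -> ) ) | +; S' -> ) ) S' | S S' | ε

Left recursion appears on S.
For S: α = {) ), S}, β = {id, ( S S, + R}. Rewrite as S → β S' and S' → α S' | ε.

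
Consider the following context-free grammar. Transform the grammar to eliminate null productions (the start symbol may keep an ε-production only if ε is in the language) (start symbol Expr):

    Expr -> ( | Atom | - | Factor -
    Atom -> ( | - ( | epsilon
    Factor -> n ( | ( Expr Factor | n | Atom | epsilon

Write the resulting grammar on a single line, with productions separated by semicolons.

Nullable nonterminals: {Atom, Expr, Factor}.
ε ∈ L(G) since Expr is nullable, so keep Expr → ε.
For each production, add variants omitting each subset of nullable occurrences: Factor → ( Expr Factor gives ( Expr Factor | ( Expr | ( Factor | (.

Expr -> ( | Atom | - | Factor - | ε; Atom -> ( | - (; Factor -> n ( | ( Expr Factor | ( Expr | ( Factor | ( | n | Atom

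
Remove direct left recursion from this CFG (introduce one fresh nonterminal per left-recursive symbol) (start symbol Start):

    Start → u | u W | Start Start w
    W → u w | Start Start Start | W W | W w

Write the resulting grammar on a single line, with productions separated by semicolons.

Directly left-recursive nonterminals: Start, W.
For Start: α = {Start w}, β = {u, u W}. Rewrite as Start → β Start1 and Start1 → α Start1 | ε.
For W: α = {W, w}, β = {u w, Start Start Start}. Rewrite as W → β W1 and W1 → α W1 | ε.

Start → u Start1 | u W Start1; W → u w W1 | Start Start Start W1; Start1 → Start w Start1 | ε; W1 → W W1 | w W1 | ε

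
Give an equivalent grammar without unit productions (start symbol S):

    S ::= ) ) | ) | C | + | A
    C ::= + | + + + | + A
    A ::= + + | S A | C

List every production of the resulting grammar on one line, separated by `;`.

S ::= + | + + + | + A | ) ) | ) | + + | S A; C ::= + | + + + | + A; A ::= + | + + + | + A | + + | S A

Unit pairs: A ⇒* {C}; S ⇒* {A, C}.
For every A with A ⇒* B via unit rules, add B's non-unit alternatives to A; then delete every rule of the form X → Y.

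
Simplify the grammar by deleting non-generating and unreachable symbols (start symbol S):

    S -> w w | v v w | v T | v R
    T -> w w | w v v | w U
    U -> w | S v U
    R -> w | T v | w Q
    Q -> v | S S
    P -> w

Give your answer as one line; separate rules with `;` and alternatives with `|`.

S -> w w | v v w | v T | v R; T -> w w | w v v | w U; U -> w | S v U; R -> w | T v | w Q; Q -> v | S S

Generating nonterminals: {P, Q, R, S, T, U}.
Reachable from S after that: {Q, R, S, T, U}.
Removed useless symbols: {P} and every production mentioning them.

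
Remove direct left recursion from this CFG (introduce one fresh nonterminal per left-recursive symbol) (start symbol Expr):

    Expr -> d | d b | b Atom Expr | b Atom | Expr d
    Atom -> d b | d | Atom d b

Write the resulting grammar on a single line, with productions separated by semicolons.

Left recursion appears on Expr, Atom.
For Expr: α = {d}, β = {d, d b, b Atom Expr, b Atom}. Rewrite as Expr → β Expr1 and Expr1 → α Expr1 | ε.
For Atom: α = {d b}, β = {d b, d}. Rewrite as Atom → β Atom1 and Atom1 → α Atom1 | ε.

Expr -> d Expr1 | d b Expr1 | b Atom Expr Expr1 | b Atom Expr1; Atom -> d b Atom1 | d Atom1; Expr1 -> d Expr1 | ε; Atom1 -> d b Atom1 | ε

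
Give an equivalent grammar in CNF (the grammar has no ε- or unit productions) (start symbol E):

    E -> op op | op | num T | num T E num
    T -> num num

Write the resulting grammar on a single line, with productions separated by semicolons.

E -> X1 X1 | op | X2 T | X2 Y1; T -> X2 X2; X1 -> op; X2 -> num; Y1 -> T Y2; Y2 -> E X2

Introduce a nonterminal for each terminal appearing in a rule of length ≥ 2: X1 → op, X2 → num.
Binarize each right-hand side of length ≥ 3 by chaining fresh nonterminals (Y1, Y2, …): affected rules were E → X2 T E X2.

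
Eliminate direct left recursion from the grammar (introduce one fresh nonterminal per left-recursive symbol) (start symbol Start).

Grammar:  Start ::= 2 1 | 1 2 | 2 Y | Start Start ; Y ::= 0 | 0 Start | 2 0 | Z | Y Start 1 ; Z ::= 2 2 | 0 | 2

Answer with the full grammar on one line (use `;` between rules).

Start, Y are directly left-recursive.
For Start: α = {Start}, β = {2 1, 1 2, 2 Y}. Rewrite as Start → β Start1 and Start1 → α Start1 | ε.
For Y: α = {Start 1}, β = {0, 0 Start, 2 0, Z}. Rewrite as Y → β Y1 and Y1 → α Y1 | ε.

Start ::= 2 1 Start1 | 1 2 Start1 | 2 Y Start1; Y ::= 0 Y1 | 0 Start Y1 | 2 0 Y1 | Z Y1; Z ::= 2 2 | 0 | 2; Start1 ::= Start Start1 | ε; Y1 ::= Start 1 Y1 | ε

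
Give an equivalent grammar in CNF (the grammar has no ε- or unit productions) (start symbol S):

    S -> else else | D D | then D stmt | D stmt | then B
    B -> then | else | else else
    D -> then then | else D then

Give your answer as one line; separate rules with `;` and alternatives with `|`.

S -> X1 X1 | D D | X2 Y1 | D X3 | X2 B; B -> then | else | X1 X1; D -> X2 X2 | X1 Y2; X1 -> else; X2 -> then; X3 -> stmt; Y1 -> D X3; Y2 -> D X2

Introduce a nonterminal for each terminal appearing in a rule of length ≥ 2: X1 → else, X2 → then, X3 → stmt.
Binarize each right-hand side of length ≥ 3 by chaining fresh nonterminals (Y1, Y2, …): affected rules were S → X2 D X3; D → X1 D X2.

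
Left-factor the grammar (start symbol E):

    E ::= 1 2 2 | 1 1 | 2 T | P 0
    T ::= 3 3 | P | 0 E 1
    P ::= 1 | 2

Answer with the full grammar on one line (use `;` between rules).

E has alternatives sharing prefix '1': factor to E → 1 E' with E' → 2 2 | 1.

E ::= 2 T | P 0 | 1 E'; T ::= 3 3 | P | 0 E 1; P ::= 1 | 2; E' ::= 2 2 | 1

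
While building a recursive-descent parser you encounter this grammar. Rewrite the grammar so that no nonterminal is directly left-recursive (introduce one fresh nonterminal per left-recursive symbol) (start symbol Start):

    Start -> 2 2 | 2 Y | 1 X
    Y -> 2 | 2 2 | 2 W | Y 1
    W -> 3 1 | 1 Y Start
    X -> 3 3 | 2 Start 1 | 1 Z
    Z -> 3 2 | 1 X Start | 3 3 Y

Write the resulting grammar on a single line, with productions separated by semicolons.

Start -> 2 2 | 2 Y | 1 X; Y -> 2 Y1 | 2 2 Y1 | 2 W Y1; W -> 3 1 | 1 Y Start; X -> 3 3 | 2 Start 1 | 1 Z; Z -> 3 2 | 1 X Start | 3 3 Y; Y1 -> 1 Y1 | epsilon

Directly left-recursive nonterminal: Y.
For Y: α = {1}, β = {2, 2 2, 2 W}. Rewrite as Y → β Y1 and Y1 → α Y1 | ε.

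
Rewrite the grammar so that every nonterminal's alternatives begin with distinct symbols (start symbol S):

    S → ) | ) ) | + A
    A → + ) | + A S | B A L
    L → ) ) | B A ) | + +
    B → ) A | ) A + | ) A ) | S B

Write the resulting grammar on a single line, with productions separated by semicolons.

S has alternatives sharing prefix ')': factor to S → ) S' with S' → ε | ).
A has alternatives sharing prefix '+': factor to A → + A' with A' → ) | A S.
B has alternatives sharing prefix ') A': factor to B → ) A B' with B' → ε | + | ).

S → + A | ) S'; A → B A L | + A'; L → ) ) | B A ) | + +; B → S B | ) A B'; S' → ε | ); A' → ) | A S; B' → ε | + | )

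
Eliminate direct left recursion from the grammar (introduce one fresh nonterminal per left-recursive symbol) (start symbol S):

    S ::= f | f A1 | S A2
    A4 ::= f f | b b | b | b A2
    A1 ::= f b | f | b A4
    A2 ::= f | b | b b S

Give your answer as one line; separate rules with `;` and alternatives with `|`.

Directly left-recursive nonterminal: S.
For S: α = {A2}, β = {f, f A1}. Rewrite as S → β S' and S' → α S' | ε.

S ::= f S' | f A1 S'; A4 ::= f f | b b | b | b A2; A1 ::= f b | f | b A4; A2 ::= f | b | b b S; S' ::= A2 S' | epsilon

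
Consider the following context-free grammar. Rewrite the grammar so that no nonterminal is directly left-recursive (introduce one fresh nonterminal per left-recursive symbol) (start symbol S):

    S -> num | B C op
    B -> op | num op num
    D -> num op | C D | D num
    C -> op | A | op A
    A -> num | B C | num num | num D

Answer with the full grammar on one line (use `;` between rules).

S -> num | B C op; B -> op | num op num; D -> num op D' | C D D'; C -> op | A | op A; A -> num | B C | num num | num D; D' -> num D' | ε

D is directly left-recursive.
For D: α = {num}, β = {num op, C D}. Rewrite as D → β D' and D' → α D' | ε.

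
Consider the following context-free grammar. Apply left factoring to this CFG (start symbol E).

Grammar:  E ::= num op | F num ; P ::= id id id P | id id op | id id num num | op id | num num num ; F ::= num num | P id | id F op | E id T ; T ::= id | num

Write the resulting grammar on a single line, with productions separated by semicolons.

P has alternatives sharing prefix 'id id': factor to P → id id P' with P' → id P | op | num num.

E ::= num op | F num; P ::= op id | num num num | id id P'; F ::= num num | P id | id F op | E id T; T ::= id | num; P' ::= id P | op | num num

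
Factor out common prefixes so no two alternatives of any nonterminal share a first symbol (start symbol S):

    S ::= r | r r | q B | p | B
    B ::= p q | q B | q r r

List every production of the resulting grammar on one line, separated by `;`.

S has alternatives sharing prefix 'r': factor to S → r S' with S' → ε | r.
B has alternatives sharing prefix 'q': factor to B → q B' with B' → B | r r.

S ::= q B | p | B | r S'; B ::= p q | q B'; S' ::= eps | r; B' ::= B | r r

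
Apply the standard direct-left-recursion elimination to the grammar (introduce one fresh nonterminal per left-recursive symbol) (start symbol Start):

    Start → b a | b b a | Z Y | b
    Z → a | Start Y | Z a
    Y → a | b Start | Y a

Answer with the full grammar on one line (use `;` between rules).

Z, Y are directly left-recursive.
For Z: α = {a}, β = {a, Start Y}. Rewrite as Z → β Z1 and Z1 → α Z1 | ε.
For Y: α = {a}, β = {a, b Start}. Rewrite as Y → β Y1 and Y1 → α Y1 | ε.

Start → b a | b b a | Z Y | b; Z → a Z1 | Start Y Z1; Y → a Y1 | b Start Y1; Z1 → a Z1 | epsilon; Y1 → a Y1 | epsilon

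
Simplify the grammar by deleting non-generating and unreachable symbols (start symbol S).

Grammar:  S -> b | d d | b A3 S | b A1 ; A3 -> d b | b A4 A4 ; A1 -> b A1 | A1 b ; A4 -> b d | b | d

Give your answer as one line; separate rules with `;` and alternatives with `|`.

Generating nonterminals: {A3, A4, S}.
Reachable from S after that: {A3, A4, S}.
Removed useless symbols: {A1} and every production mentioning them.

S -> b | d d | b A3 S; A3 -> d b | b A4 A4; A4 -> b d | b | d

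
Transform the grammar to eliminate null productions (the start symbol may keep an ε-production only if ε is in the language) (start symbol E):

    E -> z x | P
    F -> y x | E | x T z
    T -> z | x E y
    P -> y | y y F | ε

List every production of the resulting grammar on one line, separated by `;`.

E -> z x | P | ε; F -> y x | E | x T z; T -> z | x E y | x y; P -> y | y y F | y y

Nullable set = {E, F, P}.
ε ∈ L(G) since E is nullable, so keep E → ε.
Expand every rule over subsets of its nullable positions: T → x E y gives x E y | x y. P → y y F gives y y F | y y.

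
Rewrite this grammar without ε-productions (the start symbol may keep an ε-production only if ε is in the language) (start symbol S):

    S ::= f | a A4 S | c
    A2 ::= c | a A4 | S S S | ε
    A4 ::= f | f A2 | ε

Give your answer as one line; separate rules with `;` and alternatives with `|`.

S ::= f | a A4 S | a S | c; A2 ::= c | a A4 | a | S S S; A4 ::= f | f A2

Nullable nonterminals: {A2, A4}.
ε ∉ L(G), so no ε-production is kept.
For each production, add variants omitting each subset of nullable occurrences: S → a A4 S gives a A4 S | a S. A2 → a A4 gives a A4 | a.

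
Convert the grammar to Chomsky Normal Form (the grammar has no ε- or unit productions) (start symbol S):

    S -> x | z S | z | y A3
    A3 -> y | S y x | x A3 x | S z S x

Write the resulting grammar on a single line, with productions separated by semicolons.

S -> x | X1 S | z | X2 A3; A3 -> y | S Y1 | X3 Y2 | S Y3; X1 -> z; X2 -> y; X3 -> x; Y1 -> X2 X3; Y2 -> A3 X3; Y3 -> X1 Y4; Y4 -> S X3

Introduce a nonterminal for each terminal appearing in a rule of length ≥ 2: X1 → z, X2 → y, X3 → x.
Binarize each right-hand side of length ≥ 3 by chaining fresh nonterminals (Y1, Y2, …): affected rules were A3 → S X2 X3; A3 → X3 A3 X3; A3 → S X1 S X3.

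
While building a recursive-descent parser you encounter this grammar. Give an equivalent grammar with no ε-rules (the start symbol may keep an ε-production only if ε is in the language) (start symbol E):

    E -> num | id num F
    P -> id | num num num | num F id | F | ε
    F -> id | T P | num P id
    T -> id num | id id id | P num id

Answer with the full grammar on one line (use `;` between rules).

E -> num | id num F; P -> id | num num num | num F id | F; F -> id | T P | T | num P id | num id; T -> id num | id id id | P num id | num id

Nullable set = {P}.
ε ∉ L(G), so no ε-production is kept.
Add the nullable-subset variants: F → T P gives T P | T. F → num P id gives num P id | num id. T → P num id gives P num id | num id.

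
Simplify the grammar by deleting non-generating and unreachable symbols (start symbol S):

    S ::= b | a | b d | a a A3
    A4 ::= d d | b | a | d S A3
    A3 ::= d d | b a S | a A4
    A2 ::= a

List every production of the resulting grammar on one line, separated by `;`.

Generating nonterminals: {A2, A3, A4, S}.
Reachable from S after that: {A3, A4, S}.
Removed useless symbols: {A2} and every production mentioning them.

S ::= b | a | b d | a a A3; A4 ::= d d | b | a | d S A3; A3 ::= d d | b a S | a A4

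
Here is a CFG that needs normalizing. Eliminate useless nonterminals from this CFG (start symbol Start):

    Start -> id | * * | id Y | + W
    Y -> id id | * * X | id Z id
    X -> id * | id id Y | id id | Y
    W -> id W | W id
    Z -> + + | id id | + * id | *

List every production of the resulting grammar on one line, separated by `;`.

Generating nonterminals: {Start, X, Y, Z}.
Reachable from Start after that: {Start, X, Y, Z}.
Removed useless symbols: {W} and every production mentioning them.

Start -> id | * * | id Y; Y -> id id | * * X | id Z id; X -> id * | id id Y | id id | Y; Z -> + + | id id | + * id | *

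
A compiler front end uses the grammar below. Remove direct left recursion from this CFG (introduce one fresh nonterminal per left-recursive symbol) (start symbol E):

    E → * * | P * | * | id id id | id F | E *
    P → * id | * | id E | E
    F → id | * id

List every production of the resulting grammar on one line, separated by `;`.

E → * * E' | P * E' | * E' | id id id E' | id F E'; P → * id | * | id E | E; F → id | * id; E' → * E' | ε

Directly left-recursive nonterminal: E.
For E: α = {*}, β = {* *, P *, *, id id id, id F}. Rewrite as E → β E' and E' → α E' | ε.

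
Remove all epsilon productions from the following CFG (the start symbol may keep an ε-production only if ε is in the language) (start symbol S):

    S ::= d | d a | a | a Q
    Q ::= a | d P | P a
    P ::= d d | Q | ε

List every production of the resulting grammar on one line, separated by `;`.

The nullable symbols are {P}.
ε ∉ L(G), so no ε-production is kept.
Expand every rule over subsets of its nullable positions: Q → d P gives d P | d.

S ::= d | d a | a | a Q; Q ::= a | d P | d | P a; P ::= d d | Q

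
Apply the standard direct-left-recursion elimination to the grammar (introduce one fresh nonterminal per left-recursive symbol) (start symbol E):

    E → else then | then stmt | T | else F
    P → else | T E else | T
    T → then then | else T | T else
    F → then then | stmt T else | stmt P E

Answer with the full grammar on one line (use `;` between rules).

E → else then | then stmt | T | else F; P → else | T E else | T; T → then then T' | else T T'; F → then then | stmt T else | stmt P E; T' → else T' | epsilon

Left recursion appears on T.
For T: α = {else}, β = {then then, else T}. Rewrite as T → β T' and T' → α T' | ε.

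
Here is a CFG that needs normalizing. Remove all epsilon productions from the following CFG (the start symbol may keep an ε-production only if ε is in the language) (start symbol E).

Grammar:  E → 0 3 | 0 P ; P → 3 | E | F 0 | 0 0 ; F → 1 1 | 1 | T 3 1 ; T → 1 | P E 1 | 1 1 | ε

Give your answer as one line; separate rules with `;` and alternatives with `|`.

Nullable nonterminals: {T}.
ε ∉ L(G), so no ε-production is kept.
For each production, add variants omitting each subset of nullable occurrences: F → T 3 1 gives T 3 1 | 3 1.

E → 0 3 | 0 P; P → 3 | E | F 0 | 0 0; F → 1 1 | 1 | T 3 1 | 3 1; T → 1 | P E 1 | 1 1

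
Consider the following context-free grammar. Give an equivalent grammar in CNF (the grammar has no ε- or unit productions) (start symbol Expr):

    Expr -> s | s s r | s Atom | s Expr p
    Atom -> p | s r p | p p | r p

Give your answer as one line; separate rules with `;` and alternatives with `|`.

Introduce a nonterminal for each terminal appearing in a rule of length ≥ 2: X1 → s, X2 → r, X3 → p.
Binarize each right-hand side of length ≥ 3 by chaining fresh nonterminals (Y1, Y2, …): affected rules were Expr → X1 X1 X2; Expr → X1 Expr X3; Atom → X1 X2 X3.

Expr -> s | X1 Y1 | X1 Atom | X1 Y2; Atom -> p | X1 Y3 | X3 X3 | X2 X3; X1 -> s; X2 -> r; X3 -> p; Y1 -> X1 X2; Y2 -> Expr X3; Y3 -> X2 X3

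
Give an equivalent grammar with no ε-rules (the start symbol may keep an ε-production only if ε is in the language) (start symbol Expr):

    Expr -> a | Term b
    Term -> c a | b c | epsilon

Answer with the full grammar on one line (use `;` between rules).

The nullable symbols are {Term}.
ε ∉ L(G), so no ε-production is kept.
Add the nullable-subset variants: Expr → Term b gives Term b | b.

Expr -> a | Term b | b; Term -> c a | b c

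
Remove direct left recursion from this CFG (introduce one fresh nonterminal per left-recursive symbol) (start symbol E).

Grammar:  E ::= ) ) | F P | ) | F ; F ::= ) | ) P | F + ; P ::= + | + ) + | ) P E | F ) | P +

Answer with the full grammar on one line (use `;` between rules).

Directly left-recursive nonterminals: F, P.
For F: α = {+}, β = {), ) P}. Rewrite as F → β F' and F' → α F' | ε.
For P: α = {+}, β = {+, + ) +, ) P E, F )}. Rewrite as P → β P' and P' → α P' | ε.

E ::= ) ) | F P | ) | F; F ::= ) F' | ) P F'; P ::= + P' | + ) + P' | ) P E P' | F ) P'; F' ::= + F' | ε; P' ::= + P' | ε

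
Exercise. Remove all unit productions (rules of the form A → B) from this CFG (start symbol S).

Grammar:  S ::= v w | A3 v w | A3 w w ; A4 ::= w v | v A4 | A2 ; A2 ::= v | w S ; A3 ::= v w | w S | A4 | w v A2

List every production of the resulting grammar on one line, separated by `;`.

S ::= v w | A3 v w | A3 w w; A4 ::= w v | v A4 | v | w S; A2 ::= v | w S; A3 ::= w v | v A4 | v | w S | v w | w v A2

Unit pairs: A3 ⇒* {A2, A4}; A4 ⇒* {A2}.
For every A with A ⇒* B via unit rules, add B's non-unit alternatives to A; then delete every rule of the form X → Y.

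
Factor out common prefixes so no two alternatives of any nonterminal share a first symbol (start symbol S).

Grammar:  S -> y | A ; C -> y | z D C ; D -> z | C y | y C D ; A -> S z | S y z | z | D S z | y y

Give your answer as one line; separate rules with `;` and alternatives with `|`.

S -> y | A; C -> y | z D C; D -> z | C y | y C D; A -> z | D S z | y y | S A'; A' -> z | y z

A has alternatives sharing prefix 'S': factor to A → S A' with A' → z | y z.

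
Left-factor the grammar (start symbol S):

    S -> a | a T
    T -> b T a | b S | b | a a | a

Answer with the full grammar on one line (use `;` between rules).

S -> a S'; T -> b T' | a T''; S' -> ε | T; T' -> T a | S | ε; T'' -> a | ε

S has alternatives sharing prefix 'a': factor to S → a S' with S' → ε | T.
T has alternatives sharing prefix 'b': factor to T → b T' with T' → T a | S | ε.
T has alternatives sharing prefix 'a': factor to T → a T'' with T'' → a | ε.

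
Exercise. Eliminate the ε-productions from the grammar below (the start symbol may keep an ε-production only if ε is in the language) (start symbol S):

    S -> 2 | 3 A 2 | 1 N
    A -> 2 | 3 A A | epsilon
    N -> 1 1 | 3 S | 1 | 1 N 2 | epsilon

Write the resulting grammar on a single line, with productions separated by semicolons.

The nullable symbols are {A, N}.
ε ∉ L(G), so no ε-production is kept.
For each production, add variants omitting each subset of nullable occurrences: S → 3 A 2 gives 3 A 2 | 3 2. S → 1 N gives 1 N | 1. A → 3 A A gives 3 A A | 3 A | 3. N → 1 N 2 gives 1 N 2 | 1 2.

S -> 2 | 3 A 2 | 3 2 | 1 N | 1; A -> 2 | 3 A A | 3 A | 3; N -> 1 1 | 3 S | 1 | 1 N 2 | 1 2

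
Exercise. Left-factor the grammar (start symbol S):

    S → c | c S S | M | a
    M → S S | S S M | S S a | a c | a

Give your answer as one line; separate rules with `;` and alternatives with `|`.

S has alternatives sharing prefix 'c': factor to S → c S' with S' → ε | S S.
M has alternatives sharing prefix 'S S': factor to M → S S M' with M' → ε | M | a.
M has alternatives sharing prefix 'a': factor to M → a M'' with M'' → c | ε.

S → M | a | c S'; M → S S M' | a M''; S' → ε | S S; M' → ε | M | a; M'' → c | ε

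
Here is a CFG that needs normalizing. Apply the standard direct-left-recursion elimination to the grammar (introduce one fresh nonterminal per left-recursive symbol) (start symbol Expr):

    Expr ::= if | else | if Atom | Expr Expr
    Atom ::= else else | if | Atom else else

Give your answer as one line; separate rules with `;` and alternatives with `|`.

Expr ::= if Expr1 | else Expr1 | if Atom Expr1; Atom ::= else else Atom1 | if Atom1; Expr1 ::= Expr Expr1 | ε; Atom1 ::= else else Atom1 | ε

Directly left-recursive nonterminals: Expr, Atom.
For Expr: α = {Expr}, β = {if, else, if Atom}. Rewrite as Expr → β Expr1 and Expr1 → α Expr1 | ε.
For Atom: α = {else else}, β = {else else, if}. Rewrite as Atom → β Atom1 and Atom1 → α Atom1 | ε.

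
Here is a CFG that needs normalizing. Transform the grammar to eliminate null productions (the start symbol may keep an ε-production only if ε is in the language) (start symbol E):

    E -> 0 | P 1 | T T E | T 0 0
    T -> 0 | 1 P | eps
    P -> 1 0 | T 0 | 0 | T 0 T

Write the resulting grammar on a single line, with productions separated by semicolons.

The nullable symbols are {T}.
ε ∉ L(G), so no ε-production is kept.
Expand every rule over subsets of its nullable positions: E → T T E gives T T E | T E. E → T 0 0 gives T 0 0 | 0 0. P → T 0 gives T 0 | 0. P → T 0 T gives T 0 T | 0 T.

E -> 0 | P 1 | T T E | T E | T 0 0 | 0 0; T -> 0 | 1 P; P -> 1 0 | T 0 | 0 | T 0 T | 0 T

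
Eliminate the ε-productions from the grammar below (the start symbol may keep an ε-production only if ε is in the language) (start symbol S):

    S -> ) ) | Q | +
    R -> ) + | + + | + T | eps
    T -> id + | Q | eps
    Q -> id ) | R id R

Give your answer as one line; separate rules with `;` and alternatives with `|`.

The nullable symbols are {R, T}.
ε ∉ L(G), so no ε-production is kept.
Add the nullable-subset variants: R → + T gives + T | +. Q → R id R gives R id R | R id | id R | id.

S -> ) ) | Q | +; R -> ) + | + + | + T | +; T -> id + | Q; Q -> id ) | R id R | R id | id R | id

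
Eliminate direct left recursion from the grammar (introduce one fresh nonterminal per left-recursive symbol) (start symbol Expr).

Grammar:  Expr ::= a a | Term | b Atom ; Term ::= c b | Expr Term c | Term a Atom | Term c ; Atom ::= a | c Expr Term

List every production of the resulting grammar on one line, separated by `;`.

Term is directly left-recursive.
For Term: α = {a Atom, c}, β = {c b, Expr Term c}. Rewrite as Term → β Term1 and Term1 → α Term1 | ε.

Expr ::= a a | Term | b Atom; Term ::= c b Term1 | Expr Term c Term1; Atom ::= a | c Expr Term; Term1 ::= a Atom Term1 | c Term1 | ε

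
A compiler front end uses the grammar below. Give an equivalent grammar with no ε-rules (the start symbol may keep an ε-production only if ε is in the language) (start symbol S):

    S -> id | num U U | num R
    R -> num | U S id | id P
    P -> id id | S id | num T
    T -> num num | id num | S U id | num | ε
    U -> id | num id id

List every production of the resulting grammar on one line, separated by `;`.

Nullable nonterminals: {T}.
ε ∉ L(G), so no ε-production is kept.
For each production, add variants omitting each subset of nullable occurrences: P → num T gives num T | num.

S -> id | num U U | num R; R -> num | U S id | id P; P -> id id | S id | num T | num; T -> num num | id num | S U id | num; U -> id | num id id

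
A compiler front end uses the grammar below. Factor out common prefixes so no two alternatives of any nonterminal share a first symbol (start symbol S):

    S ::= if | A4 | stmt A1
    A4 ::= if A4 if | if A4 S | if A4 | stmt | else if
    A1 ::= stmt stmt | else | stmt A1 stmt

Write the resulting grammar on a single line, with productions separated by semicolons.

S ::= if | A4 | stmt A1; A4 ::= stmt | else if | if A4 A4'; A1 ::= else | stmt A1'; A4' ::= if | S | ε; A1' ::= stmt | A1 stmt

A4 has alternatives sharing prefix 'if A4': factor to A4 → if A4 A4' with A4' → if | S | ε.
A1 has alternatives sharing prefix 'stmt': factor to A1 → stmt A1' with A1' → stmt | A1 stmt.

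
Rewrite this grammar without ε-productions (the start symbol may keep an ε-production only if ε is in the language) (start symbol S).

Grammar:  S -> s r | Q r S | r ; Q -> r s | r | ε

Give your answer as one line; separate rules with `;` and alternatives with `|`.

Nullable nonterminals: {Q}.
ε ∉ L(G), so no ε-production is kept.
Add the nullable-subset variants: S → Q r S gives Q r S | r S.

S -> s r | Q r S | r S | r; Q -> r s | r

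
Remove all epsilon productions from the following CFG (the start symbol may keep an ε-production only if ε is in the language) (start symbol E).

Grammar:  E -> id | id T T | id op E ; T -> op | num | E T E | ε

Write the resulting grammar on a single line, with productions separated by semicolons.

Nullable nonterminals: {T}.
ε ∉ L(G), so no ε-production is kept.
Expand every rule over subsets of its nullable positions: E → id T T gives id T T | id T. T → E T E gives E T E | E E.

E -> id | id T T | id T | id op E; T -> op | num | E T E | E E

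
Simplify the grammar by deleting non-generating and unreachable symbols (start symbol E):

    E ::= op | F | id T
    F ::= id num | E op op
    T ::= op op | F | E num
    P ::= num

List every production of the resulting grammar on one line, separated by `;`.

E ::= op | F | id T; F ::= id num | E op op; T ::= op op | F | E num

Generating nonterminals: {E, F, P, T}.
Reachable from E after that: {E, F, T}.
Removed useless symbols: {P} and every production mentioning them.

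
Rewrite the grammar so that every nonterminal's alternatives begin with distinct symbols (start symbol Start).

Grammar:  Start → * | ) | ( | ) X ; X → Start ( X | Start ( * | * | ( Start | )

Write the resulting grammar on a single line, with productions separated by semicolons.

Start has alternatives sharing prefix ')': factor to Start → ) Start1 with Start1 → ε | X.
X has alternatives sharing prefix 'Start (': factor to X → Start ( X1 with X1 → X | *.

Start → * | ( | ) Start1; X → * | ( Start | ) | Start ( X1; Start1 → epsilon | X; X1 → X | *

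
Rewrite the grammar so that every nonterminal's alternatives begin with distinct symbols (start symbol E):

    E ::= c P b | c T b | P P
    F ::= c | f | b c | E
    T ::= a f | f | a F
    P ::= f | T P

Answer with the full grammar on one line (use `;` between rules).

E has alternatives sharing prefix 'c': factor to E → c E' with E' → P b | T b.
T has alternatives sharing prefix 'a': factor to T → a T' with T' → f | F.

E ::= P P | c E'; F ::= c | f | b c | E; T ::= f | a T'; P ::= f | T P; E' ::= P b | T b; T' ::= f | F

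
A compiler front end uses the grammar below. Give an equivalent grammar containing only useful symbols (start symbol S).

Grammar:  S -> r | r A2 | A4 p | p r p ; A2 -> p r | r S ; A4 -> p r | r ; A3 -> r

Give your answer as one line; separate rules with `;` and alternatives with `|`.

Generating nonterminals: {A2, A3, A4, S}.
Reachable from S after that: {A2, A4, S}.
Removed useless symbols: {A3} and every production mentioning them.

S -> r | r A2 | A4 p | p r p; A2 -> p r | r S; A4 -> p r | r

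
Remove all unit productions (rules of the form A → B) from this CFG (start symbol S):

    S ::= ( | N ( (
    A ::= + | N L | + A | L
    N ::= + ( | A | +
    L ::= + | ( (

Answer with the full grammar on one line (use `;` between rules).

S ::= ( | N ( (; A ::= + | ( ( | N L | + A; N ::= + | ( ( | + ( | N L | + A; L ::= + | ( (

Unit pairs: A ⇒* {L}; N ⇒* {A, L}.
Replace each nonterminal's rules with the union of the non-unit rules of every nonterminal it unit-derives.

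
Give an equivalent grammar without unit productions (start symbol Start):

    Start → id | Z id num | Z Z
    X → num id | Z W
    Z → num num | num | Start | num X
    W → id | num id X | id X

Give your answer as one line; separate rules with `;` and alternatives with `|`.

Unit pairs: Z ⇒* {Start}.
For every A with A ⇒* B via unit rules, add B's non-unit alternatives to A; then delete every rule of the form X → Y.

Start → id | Z id num | Z Z; X → num id | Z W; Z → num num | num | num X | id | Z id num | Z Z; W → id | num id X | id X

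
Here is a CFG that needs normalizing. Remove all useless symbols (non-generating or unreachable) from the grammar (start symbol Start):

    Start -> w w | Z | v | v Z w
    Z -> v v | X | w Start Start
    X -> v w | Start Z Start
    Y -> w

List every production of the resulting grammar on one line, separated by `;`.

Start -> w w | Z | v | v Z w; Z -> v v | X | w Start Start; X -> v w | Start Z Start

Generating nonterminals: {Start, X, Y, Z}.
Reachable from Start after that: {Start, X, Z}.
Removed useless symbols: {Y} and every production mentioning them.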